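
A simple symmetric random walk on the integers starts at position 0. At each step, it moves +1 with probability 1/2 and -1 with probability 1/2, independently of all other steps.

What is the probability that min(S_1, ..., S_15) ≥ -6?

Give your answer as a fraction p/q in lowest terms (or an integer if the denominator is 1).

Answer: 30251/32768

Derivation:
Let f(t,s) = #length-t paths at position s with S_1..S_t all ≥ -6.
f(t,s) = f(t-1,s-1) + f(t-1,s+1) for s ≥ -6; f(t,s) = 0 for s < -6.
t=0: f(0,0)=1
t=1: f(1,-1)=1 f(1,1)=1
t=2: f(2,-2)=1 f(2,0)=2 f(2,2)=1
t=3: f(3,-3)=1 f(3,-1)=3 f(3,1)=3 f(3,3)=1
t=4: f(4,-4)=1 f(4,-2)=4 f(4,0)=6 f(4,2)=4 f(4,4)=1
t=5: f(5,-5)=1 f(5,-3)=5 f(5,-1)=10 f(5,1)=10 f(5,3)=5 f(5,5)=1
t=6: f(6,-6)=1 f(6,-4)=6 f(6,-2)=15 f(6,0)=20 f(6,2)=15 f(6,4)=6 f(6,6)=1
t=7: f(7,-5)=7 f(7,-3)=21 f(7,-1)=35 f(7,1)=35 f(7,3)=21 f(7,5)=7 f(7,7)=1
t=8: f(8,-6)=7 f(8,-4)=28 f(8,-2)=56 f(8,0)=70 f(8,2)=56 f(8,4)=28 f(8,6)=8 f(8,8)=1
t=9: f(9,-5)=35 f(9,-3)=84 f(9,-1)=126 f(9,1)=126 f(9,3)=84 f(9,5)=36 f(9,7)=9 f(9,9)=1
t=10: f(10,-6)=35 f(10,-4)=119 f(10,-2)=210 f(10,0)=252 f(10,2)=210 f(10,4)=120 f(10,6)=45 f(10,8)=10 f(10,10)=1
t=11: f(11,-5)=154 f(11,-3)=329 f(11,-1)=462 f(11,1)=462 f(11,3)=330 f(11,5)=165 f(11,7)=55 f(11,9)=11 f(11,11)=1
t=12: f(12,-6)=154 f(12,-4)=483 f(12,-2)=791 f(12,0)=924 f(12,2)=792 f(12,4)=495 f(12,6)=220 f(12,8)=66 f(12,10)=12 f(12,12)=1
t=13: f(13,-5)=637 f(13,-3)=1274 f(13,-1)=1715 f(13,1)=1716 f(13,3)=1287 f(13,5)=715 f(13,7)=286 f(13,9)=78 f(13,11)=13 f(13,13)=1
t=14: f(14,-6)=637 f(14,-4)=1911 f(14,-2)=2989 f(14,0)=3431 f(14,2)=3003 f(14,4)=2002 f(14,6)=1001 f(14,8)=364 f(14,10)=91 f(14,12)=14 f(14,14)=1
t=15: f(15,-5)=2548 f(15,-3)=4900 f(15,-1)=6420 f(15,1)=6434 f(15,3)=5005 f(15,5)=3003 f(15,7)=1365 f(15,9)=455 f(15,11)=105 f(15,13)=15 f(15,15)=1
Σ_s f(15,s) = 30251
P = 30251/32768 = 30251/32768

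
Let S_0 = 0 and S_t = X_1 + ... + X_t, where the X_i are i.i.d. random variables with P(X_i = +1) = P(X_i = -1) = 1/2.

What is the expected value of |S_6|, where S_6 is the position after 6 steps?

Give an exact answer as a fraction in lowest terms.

S_6 takes values m ≡ 0 (mod 2) with |m| ≤ 6; P(S_6=m) = C(6,(6+m)/2)/2^6.
Total paths: 2^6 = 64
Distribution: P(S=-6)=1/64, P(S=-4)=6/64, P(S=-2)=15/64, P(S=0)=20/64, P(S=2)=15/64, P(S=4)=6/64, P(S=6)=1/64
E[|S_6|] = Σ_m |m|·P(S_6=m) = 120/64 = 15/8

Answer: 15/8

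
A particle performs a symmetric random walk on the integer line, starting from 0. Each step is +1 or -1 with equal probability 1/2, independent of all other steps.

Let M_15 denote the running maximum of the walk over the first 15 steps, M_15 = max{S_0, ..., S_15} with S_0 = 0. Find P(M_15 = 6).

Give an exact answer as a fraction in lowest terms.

Answer: 1365/32768

Derivation:
Let M_15 = max(S_0,...,S_15). Use the reflection principle: for j ≥ 1, #{paths with M_15 ≥ j} = #{S_15 ≥ j} + #{S_15 ≥ j+1}.
By reflection, #{M_15 ≥ 6} = #{S_15 ≥ 6} + #{S_15 ≥ 7} = 1941 + 1941 = 3882.
#{M_15 ≥ 7} = #{S_15 ≥ 7} + #{S_15 ≥ 8} = 1941 + 576 = 2517.
#{M_15 = 6} = 3882 - 2517 = 1365.
P(M_15 = 6) = 1365/32768 = 1365/32768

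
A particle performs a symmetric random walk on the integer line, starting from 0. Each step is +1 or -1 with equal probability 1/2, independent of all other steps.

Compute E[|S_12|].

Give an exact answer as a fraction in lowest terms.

S_12 takes values m ≡ 0 (mod 2) with |m| ≤ 12; P(S_12=m) = C(12,(12+m)/2)/2^12.
Total paths: 2^12 = 4096
Distribution: P(S=-12)=1/4096, P(S=-10)=12/4096, P(S=-8)=66/4096, P(S=-6)=220/4096, P(S=-4)=495/4096, P(S=-2)=792/4096, P(S=0)=924/4096, P(S=2)=792/4096, P(S=4)=495/4096, P(S=6)=220/4096, P(S=8)=66/4096, P(S=10)=12/4096, P(S=12)=1/4096
E[|S_12|] = Σ_m |m|·P(S_12=m) = 11088/4096 = 693/256

Answer: 693/256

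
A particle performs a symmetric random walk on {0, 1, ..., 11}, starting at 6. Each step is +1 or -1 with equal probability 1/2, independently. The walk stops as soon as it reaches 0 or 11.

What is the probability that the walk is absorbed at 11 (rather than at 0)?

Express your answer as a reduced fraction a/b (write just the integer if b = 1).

Symmetric walk (p = 1/2): the harmonic-function argument gives P(hit 11 before 0 | start at 6) = a/N.
P = 6/11 = 6/11

Answer: 6/11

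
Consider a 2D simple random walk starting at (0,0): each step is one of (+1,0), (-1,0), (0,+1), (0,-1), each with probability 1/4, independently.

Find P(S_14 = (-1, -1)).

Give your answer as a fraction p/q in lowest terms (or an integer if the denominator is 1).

Let h be the number of horizontal steps (so 14-h are vertical). To end at (-1,-1) need (h-1)/2 right-steps and ((14-h)-1)/2 up-steps.
Sum over h with 1 ≤ h ≤ 13, h ≡ 1 (mod 2), 14-h ≡ 1 (mod 2):
h=1: C(14,1)·C(1,0)·C(13,6) = 14·1·1716 = 24024
h=3: C(14,3)·C(3,1)·C(11,5) = 364·3·462 = 504504
h=5: C(14,5)·C(5,2)·C(9,4) = 2002·10·126 = 2522520
h=7: C(14,7)·C(7,3)·C(7,3) = 3432·35·35 = 4204200
h=9: C(14,9)·C(9,4)·C(5,2) = 2002·126·10 = 2522520
h=11: C(14,11)·C(11,5)·C(3,1) = 364·462·3 = 504504
h=13: C(14,13)·C(13,6)·C(1,0) = 14·1716·1 = 24024
Total favorable: 10306296
Total paths: 4^14 = 268435456
P = 10306296/268435456 = 1288287/33554432

Answer: 1288287/33554432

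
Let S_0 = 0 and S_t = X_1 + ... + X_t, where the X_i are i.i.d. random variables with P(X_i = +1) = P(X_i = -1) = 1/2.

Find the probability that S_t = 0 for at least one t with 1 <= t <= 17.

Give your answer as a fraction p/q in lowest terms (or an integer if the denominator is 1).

Answer: 26333/32768

Derivation:
Count via complement. Let g(t,s) = #length-t paths at position s with S_1..S_t all ≠ 0.
g(t,s) = g(t-1,s-1) + g(t-1,s+1) for s ≠ 0; g(t,0) = 0.
t=0: g(0,0)=1
t=1: g(1,-1)=1 g(1,1)=1
t=2: g(2,-2)=1 g(2,2)=1
t=3: g(3,-3)=1 g(3,-1)=1 g(3,1)=1 g(3,3)=1
t=4: g(4,-4)=1 g(4,-2)=2 g(4,2)=2 g(4,4)=1
t=5: g(5,-5)=1 g(5,-3)=3 g(5,-1)=2 g(5,1)=2 g(5,3)=3 g(5,5)=1
t=6: g(6,-6)=1 g(6,-4)=4 g(6,-2)=5 g(6,2)=5 g(6,4)=4 g(6,6)=1
t=7: g(7,-7)=1 g(7,-5)=5 g(7,-3)=9 g(7,-1)=5 g(7,1)=5 g(7,3)=9 g(7,5)=5 g(7,7)=1
t=8: g(8,-8)=1 g(8,-6)=6 g(8,-4)=14 g(8,-2)=14 g(8,2)=14 g(8,4)=14 g(8,6)=6 g(8,8)=1
t=9: g(9,-9)=1 g(9,-7)=7 g(9,-5)=20 g(9,-3)=28 g(9,-1)=14 g(9,1)=14 g(9,3)=28 g(9,5)=20 g(9,7)=7 g(9,9)=1
t=10: g(10,-10)=1 g(10,-8)=8 g(10,-6)=27 g(10,-4)=48 g(10,-2)=42 g(10,2)=42 g(10,4)=48 g(10,6)=27 g(10,8)=8 g(10,10)=1
t=11: g(11,-11)=1 g(11,-9)=9 g(11,-7)=35 g(11,-5)=75 g(11,-3)=90 g(11,-1)=42 g(11,1)=42 g(11,3)=90 g(11,5)=75 g(11,7)=35 g(11,9)=9 g(11,11)=1
t=12: g(12,-12)=1 g(12,-10)=10 g(12,-8)=44 g(12,-6)=110 g(12,-4)=165 g(12,-2)=132 g(12,2)=132 g(12,4)=165 g(12,6)=110 g(12,8)=44 g(12,10)=10 g(12,12)=1
t=13: g(13,-13)=1 g(13,-11)=11 g(13,-9)=54 g(13,-7)=154 g(13,-5)=275 g(13,-3)=297 g(13,-1)=132 g(13,1)=132 g(13,3)=297 g(13,5)=275 g(13,7)=154 g(13,9)=54 g(13,11)=11 g(13,13)=1
t=14: g(14,-14)=1 g(14,-12)=12 g(14,-10)=65 g(14,-8)=208 g(14,-6)=429 g(14,-4)=572 g(14,-2)=429 g(14,2)=429 g(14,4)=572 g(14,6)=429 g(14,8)=208 g(14,10)=65 g(14,12)=12 g(14,14)=1
t=15: g(15,-15)=1 g(15,-13)=13 g(15,-11)=77 g(15,-9)=273 g(15,-7)=637 g(15,-5)=1001 g(15,-3)=1001 g(15,-1)=429 g(15,1)=429 g(15,3)=1001 g(15,5)=1001 g(15,7)=637 g(15,9)=273 g(15,11)=77 g(15,13)=13 g(15,15)=1
t=16: g(16,-16)=1 g(16,-14)=14 g(16,-12)=90 g(16,-10)=350 g(16,-8)=910 g(16,-6)=1638 g(16,-4)=2002 g(16,-2)=1430 g(16,2)=1430 g(16,4)=2002 g(16,6)=1638 g(16,8)=910 g(16,10)=350 g(16,12)=90 g(16,14)=14 g(16,16)=1
t=17: g(17,-17)=1 g(17,-15)=15 g(17,-13)=104 g(17,-11)=440 g(17,-9)=1260 g(17,-7)=2548 g(17,-5)=3640 g(17,-3)=3432 g(17,-1)=1430 g(17,1)=1430 g(17,3)=3432 g(17,5)=3640 g(17,7)=2548 g(17,9)=1260 g(17,11)=440 g(17,13)=104 g(17,15)=15 g(17,17)=1
Paths never hitting 0: Σ_s g(17,s) = 25740
Paths hitting 0: 2^17 - 25740 = 105332
P = 105332/131072 = 26333/32768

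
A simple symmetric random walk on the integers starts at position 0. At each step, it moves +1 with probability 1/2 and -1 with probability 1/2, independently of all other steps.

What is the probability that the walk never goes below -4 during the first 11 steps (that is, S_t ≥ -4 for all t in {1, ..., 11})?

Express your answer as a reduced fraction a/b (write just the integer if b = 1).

Let f(t,s) = #length-t paths at position s with S_1..S_t all ≥ -4.
f(t,s) = f(t-1,s-1) + f(t-1,s+1) for s ≥ -4; f(t,s) = 0 for s < -4.
t=0: f(0,0)=1
t=1: f(1,-1)=1 f(1,1)=1
t=2: f(2,-2)=1 f(2,0)=2 f(2,2)=1
t=3: f(3,-3)=1 f(3,-1)=3 f(3,1)=3 f(3,3)=1
t=4: f(4,-4)=1 f(4,-2)=4 f(4,0)=6 f(4,2)=4 f(4,4)=1
t=5: f(5,-3)=5 f(5,-1)=10 f(5,1)=10 f(5,3)=5 f(5,5)=1
t=6: f(6,-4)=5 f(6,-2)=15 f(6,0)=20 f(6,2)=15 f(6,4)=6 f(6,6)=1
t=7: f(7,-3)=20 f(7,-1)=35 f(7,1)=35 f(7,3)=21 f(7,5)=7 f(7,7)=1
t=8: f(8,-4)=20 f(8,-2)=55 f(8,0)=70 f(8,2)=56 f(8,4)=28 f(8,6)=8 f(8,8)=1
t=9: f(9,-3)=75 f(9,-1)=125 f(9,1)=126 f(9,3)=84 f(9,5)=36 f(9,7)=9 f(9,9)=1
t=10: f(10,-4)=75 f(10,-2)=200 f(10,0)=251 f(10,2)=210 f(10,4)=120 f(10,6)=45 f(10,8)=10 f(10,10)=1
t=11: f(11,-3)=275 f(11,-1)=451 f(11,1)=461 f(11,3)=330 f(11,5)=165 f(11,7)=55 f(11,9)=11 f(11,11)=1
Σ_s f(11,s) = 1749
P = 1749/2048 = 1749/2048

Answer: 1749/2048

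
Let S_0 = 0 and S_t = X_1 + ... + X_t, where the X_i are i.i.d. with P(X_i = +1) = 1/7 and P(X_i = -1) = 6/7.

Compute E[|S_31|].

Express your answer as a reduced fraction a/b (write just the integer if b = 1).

S_31 takes values m ≡ 1 (mod 2) with |m| ≤ 31; P(S_31=m) = C(31,(31+m)/2) · (1/7)^((31+m)/2) · (6/7)^((31-m)/2).
Distribution: P(S=-31)=1326443518324400147398656/157775382034845806615042743, P(S=-29)=6853291511342734094893056/157775382034845806615042743, P(S=-27)=17133228778356835237232640/157775382034845806615042743, P(S=-25)=27603535254019345659985920/157775382034845806615042743, P(S=-23)=4600589209003224276664320/22539340290692258087863249, P(S=-21)=4140530288102901848997888/22539340290692258087863249, P(S=-19)=2990382985852095779831808/22539340290692258087863249, P(S=-17)=12459929107717065749299200/157775382034845806615042743, P(S=-15)=6229964553858532874649600/157775382034845806615042743, P(S=-13)=2653503421087893631795200/157775382034845806615042743, P(S=-11)=972951254398894331658240/157775382034845806615042743, P(S=-9)=44225057018131560529920/22539340290692258087863249, P(S=-7)=12284738060592100147200/22539340290692258087863249, P(S=-5)=2992436194246793625600/22539340290692258087863249, P(S=-3)=4488654291370190438400/157775382034845806615042743, P(S=-1)=847856921703258193920/157775382034845806615042743, P(S=1)=141309486950543032320/157775382034845806615042743, P(S=3)=20780806904491622400/157775382034845806615042743, P(S=5)=384829757490585600/22539340290692258087863249, P(S=7)=43884095152435200/22539340290692258087863249, P(S=9)=4388409515243520/22539340290692258087863249, P(S=11)=2681805814871040/157775382034845806615042743, P(S=13)=203167107187200/157775382034845806615042743, P(S=15)=13250028729600/157775382034845806615042743, P(S=17)=736112707200/157775382034845806615042743, P(S=19)=4907418048/22539340290692258087863249, P(S=21)=188746848/22539340290692258087863249, P(S=23)=5825520/22539340290692258087863249, P(S=25)=970920/157775382034845806615042743, P(S=27)=16740/157775382034845806615042743, P(S=29)=186/157775382034845806615042743, P(S=31)=1/157775382034845806615042743
E[|S_31|] = Σ_m |m|·P(S_31=m) = 499085454888212177721848995/22539340290692258087863249

Answer: 499085454888212177721848995/22539340290692258087863249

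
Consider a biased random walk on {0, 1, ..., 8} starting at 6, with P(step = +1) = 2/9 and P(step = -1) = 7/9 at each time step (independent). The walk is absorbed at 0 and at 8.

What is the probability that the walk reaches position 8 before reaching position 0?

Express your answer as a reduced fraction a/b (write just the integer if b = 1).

Answer: 10452/128101

Derivation:
Biased walk: p = 2/9, q = 7/9, r = q/p = 7/2
Gambler's ruin: P(hit 8 before 0 | start at 6) = (1 - r^a)/(1 - r^N)
r^6 = 117649/64; r^8 = 5764801/256
P = (1 - 117649/64) / (1 - 5764801/256) = -117585/64 / -5764545/256 = 10452/128101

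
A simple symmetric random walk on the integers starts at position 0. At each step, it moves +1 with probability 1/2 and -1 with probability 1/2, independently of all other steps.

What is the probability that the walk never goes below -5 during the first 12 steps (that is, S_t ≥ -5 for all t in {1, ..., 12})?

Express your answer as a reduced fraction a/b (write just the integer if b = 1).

Answer: 1859/2048

Derivation:
Let f(t,s) = #length-t paths at position s with S_1..S_t all ≥ -5.
f(t,s) = f(t-1,s-1) + f(t-1,s+1) for s ≥ -5; f(t,s) = 0 for s < -5.
t=0: f(0,0)=1
t=1: f(1,-1)=1 f(1,1)=1
t=2: f(2,-2)=1 f(2,0)=2 f(2,2)=1
t=3: f(3,-3)=1 f(3,-1)=3 f(3,1)=3 f(3,3)=1
t=4: f(4,-4)=1 f(4,-2)=4 f(4,0)=6 f(4,2)=4 f(4,4)=1
t=5: f(5,-5)=1 f(5,-3)=5 f(5,-1)=10 f(5,1)=10 f(5,3)=5 f(5,5)=1
t=6: f(6,-4)=6 f(6,-2)=15 f(6,0)=20 f(6,2)=15 f(6,4)=6 f(6,6)=1
t=7: f(7,-5)=6 f(7,-3)=21 f(7,-1)=35 f(7,1)=35 f(7,3)=21 f(7,5)=7 f(7,7)=1
t=8: f(8,-4)=27 f(8,-2)=56 f(8,0)=70 f(8,2)=56 f(8,4)=28 f(8,6)=8 f(8,8)=1
t=9: f(9,-5)=27 f(9,-3)=83 f(9,-1)=126 f(9,1)=126 f(9,3)=84 f(9,5)=36 f(9,7)=9 f(9,9)=1
t=10: f(10,-4)=110 f(10,-2)=209 f(10,0)=252 f(10,2)=210 f(10,4)=120 f(10,6)=45 f(10,8)=10 f(10,10)=1
t=11: f(11,-5)=110 f(11,-3)=319 f(11,-1)=461 f(11,1)=462 f(11,3)=330 f(11,5)=165 f(11,7)=55 f(11,9)=11 f(11,11)=1
t=12: f(12,-4)=429 f(12,-2)=780 f(12,0)=923 f(12,2)=792 f(12,4)=495 f(12,6)=220 f(12,8)=66 f(12,10)=12 f(12,12)=1
Σ_s f(12,s) = 3718
P = 3718/4096 = 1859/2048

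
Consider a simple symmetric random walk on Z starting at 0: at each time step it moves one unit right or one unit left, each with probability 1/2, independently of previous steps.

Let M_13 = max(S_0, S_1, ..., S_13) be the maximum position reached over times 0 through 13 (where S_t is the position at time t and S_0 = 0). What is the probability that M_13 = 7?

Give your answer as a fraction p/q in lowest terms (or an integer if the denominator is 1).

Answer: 143/4096

Derivation:
Let M_13 = max(S_0,...,S_13). Use the reflection principle: for j ≥ 1, #{paths with M_13 ≥ j} = #{S_13 ≥ j} + #{S_13 ≥ j+1}.
By reflection, #{M_13 ≥ 7} = #{S_13 ≥ 7} + #{S_13 ≥ 8} = 378 + 92 = 470.
#{M_13 ≥ 8} = #{S_13 ≥ 8} + #{S_13 ≥ 9} = 92 + 92 = 184.
#{M_13 = 7} = 470 - 184 = 286.
P(M_13 = 7) = 286/8192 = 143/4096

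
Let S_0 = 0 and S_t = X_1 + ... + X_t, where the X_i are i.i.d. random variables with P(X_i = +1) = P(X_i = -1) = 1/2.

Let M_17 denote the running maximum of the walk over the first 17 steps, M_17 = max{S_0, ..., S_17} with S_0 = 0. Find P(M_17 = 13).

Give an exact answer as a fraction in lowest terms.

Answer: 17/16384

Derivation:
Let M_17 = max(S_0,...,S_17). Use the reflection principle: for j ≥ 1, #{paths with M_17 ≥ j} = #{S_17 ≥ j} + #{S_17 ≥ j+1}.
By reflection, #{M_17 ≥ 13} = #{S_17 ≥ 13} + #{S_17 ≥ 14} = 154 + 18 = 172.
#{M_17 ≥ 14} = #{S_17 ≥ 14} + #{S_17 ≥ 15} = 18 + 18 = 36.
#{M_17 = 13} = 172 - 36 = 136.
P(M_17 = 13) = 136/131072 = 17/16384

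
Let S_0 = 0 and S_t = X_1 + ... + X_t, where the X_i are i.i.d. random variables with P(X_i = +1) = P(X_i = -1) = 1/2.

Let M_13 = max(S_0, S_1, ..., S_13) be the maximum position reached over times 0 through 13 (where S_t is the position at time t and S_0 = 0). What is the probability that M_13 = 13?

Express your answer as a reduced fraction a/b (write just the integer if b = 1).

Answer: 1/8192

Derivation:
Let M_13 = max(S_0,...,S_13). Use the reflection principle: for j ≥ 1, #{paths with M_13 ≥ j} = #{S_13 ≥ j} + #{S_13 ≥ j+1}.
By reflection, #{M_13 ≥ 13} = #{S_13 ≥ 13} + #{S_13 ≥ 14} = 1 + 0 = 1.
#{M_13 ≥ 14} = #{S_13 ≥ 14} + #{S_13 ≥ 15} = 0 + 0 = 0.
#{M_13 = 13} = 1 - 0 = 1.
P(M_13 = 13) = 1/8192 = 1/8192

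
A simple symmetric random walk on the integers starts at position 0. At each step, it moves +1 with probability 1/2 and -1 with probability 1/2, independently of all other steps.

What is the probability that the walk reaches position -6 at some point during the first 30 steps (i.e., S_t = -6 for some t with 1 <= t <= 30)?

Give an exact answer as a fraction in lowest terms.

Answer: 301766029/1073741824

Derivation:
Count via complement. Let g(t,s) = #length-t paths at position s with S_1..S_t all ≠ -6.
g(t,s) = g(t-1,s-1) + g(t-1,s+1) for s ≠ -6; g(t,-6) = 0.
t=0: g(0,0)=1
t=1: g(1,-1)=1 g(1,1)=1
t=2: g(2,-2)=1 g(2,0)=2 g(2,2)=1
t=3: g(3,-3)=1 g(3,-1)=3 g(3,1)=3 g(3,3)=1
t=4: g(4,-4)=1 g(4,-2)=4 g(4,0)=6 g(4,2)=4 g(4,4)=1
t=5: g(5,-5)=1 g(5,-3)=5 g(5,-1)=10 g(5,1)=10 g(5,3)=5 g(5,5)=1
t=6: g(6,-4)=6 g(6,-2)=15 g(6,0)=20 g(6,2)=15 g(6,4)=6 g(6,6)=1
t=7: g(7,-5)=6 g(7,-3)=21 g(7,-1)=35 g(7,1)=35 g(7,3)=21 g(7,5)=7 g(7,7)=1
t=8: g(8,-4)=27 g(8,-2)=56 g(8,0)=70 g(8,2)=56 g(8,4)=28 g(8,6)=8 g(8,8)=1
t=9: g(9,-5)=27 g(9,-3)=83 g(9,-1)=126 g(9,1)=126 g(9,3)=84 g(9,5)=36 g(9,7)=9 g(9,9)=1
t=10: g(10,-4)=110 g(10,-2)=209 g(10,0)=252 g(10,2)=210 g(10,4)=120 g(10,6)=45 g(10,8)=10 g(10,10)=1
t=11: g(11,-5)=110 g(11,-3)=319 g(11,-1)=461 g(11,1)=462 g(11,3)=330 g(11,5)=165 g(11,7)=55 g(11,9)=11 g(11,11)=1
t=12: g(12,-4)=429 g(12,-2)=780 g(12,0)=923 g(12,2)=792 g(12,4)=495 g(12,6)=220 g(12,8)=66 g(12,10)=12 g(12,12)=1
t=13: g(13,-5)=429 g(13,-3)=1209 g(13,-1)=1703 g(13,1)=1715 g(13,3)=1287 g(13,5)=715 g(13,7)=286 g(13,9)=78 g(13,11)=13 g(13,13)=1
t=14: g(14,-4)=1638 g(14,-2)=2912 g(14,0)=3418 g(14,2)=3002 g(14,4)=2002 g(14,6)=1001 g(14,8)=364 g(14,10)=91 g(14,12)=14 g(14,14)=1
t=15: g(15,-5)=1638 g(15,-3)=4550 g(15,-1)=6330 g(15,1)=6420 g(15,3)=5004 g(15,5)=3003 g(15,7)=1365 g(15,9)=455 g(15,11)=105 g(15,13)=15 g(15,15)=1
t=16: g(16,-4)=6188 g(16,-2)=10880 g(16,0)=12750 g(16,2)=11424 g(16,4)=8007 g(16,6)=4368 g(16,8)=1820 g(16,10)=560 g(16,12)=120 g(16,14)=16 g(16,16)=1
t=17: g(17,-5)=6188 g(17,-3)=17068 g(17,-1)=23630 g(17,1)=24174 g(17,3)=19431 g(17,5)=12375 g(17,7)=6188 g(17,9)=2380 g(17,11)=680 g(17,13)=136 g(17,15)=17 g(17,17)=1
t=18: g(18,-4)=23256 g(18,-2)=40698 g(18,0)=47804 g(18,2)=43605 g(18,4)=31806 g(18,6)=18563 g(18,8)=8568 g(18,10)=3060 g(18,12)=816 g(18,14)=153 g(18,16)=18 g(18,18)=1
t=19: g(19,-5)=23256 g(19,-3)=63954 g(19,-1)=88502 g(19,1)=91409 g(19,3)=75411 g(19,5)=50369 g(19,7)=27131 g(19,9)=11628 g(19,11)=3876 g(19,13)=969 g(19,15)=171 g(19,17)=19 g(19,19)=1
t=20: g(20,-4)=87210 g(20,-2)=152456 g(20,0)=179911 g(20,2)=166820 g(20,4)=125780 g(20,6)=77500 g(20,8)=38759 g(20,10)=15504 g(20,12)=4845 g(20,14)=1140 g(20,16)=190 g(20,18)=20 g(20,20)=1
t=21: g(21,-5)=87210 g(21,-3)=239666 g(21,-1)=332367 g(21,1)=346731 g(21,3)=292600 g(21,5)=203280 g(21,7)=116259 g(21,9)=54263 g(21,11)=20349 g(21,13)=5985 g(21,15)=1330 g(21,17)=210 g(21,19)=21 g(21,21)=1
t=22: g(22,-4)=326876 g(22,-2)=572033 g(22,0)=679098 g(22,2)=639331 g(22,4)=495880 g(22,6)=319539 g(22,8)=170522 g(22,10)=74612 g(22,12)=26334 g(22,14)=7315 g(22,16)=1540 g(22,18)=231 g(22,20)=22 g(22,22)=1
t=23: g(23,-5)=326876 g(23,-3)=898909 g(23,-1)=1251131 g(23,1)=1318429 g(23,3)=1135211 g(23,5)=815419 g(23,7)=490061 g(23,9)=245134 g(23,11)=100946 g(23,13)=33649 g(23,15)=8855 g(23,17)=1771 g(23,19)=253 g(23,21)=23 g(23,23)=1
t=24: g(24,-4)=1225785 g(24,-2)=2150040 g(24,0)=2569560 g(24,2)=2453640 g(24,4)=1950630 g(24,6)=1305480 g(24,8)=735195 g(24,10)=346080 g(24,12)=134595 g(24,14)=42504 g(24,16)=10626 g(24,18)=2024 g(24,20)=276 g(24,22)=24 g(24,24)=1
t=25: g(25,-5)=1225785 g(25,-3)=3375825 g(25,-1)=4719600 g(25,1)=5023200 g(25,3)=4404270 g(25,5)=3256110 g(25,7)=2040675 g(25,9)=1081275 g(25,11)=480675 g(25,13)=177099 g(25,15)=53130 g(25,17)=12650 g(25,19)=2300 g(25,21)=300 g(25,23)=25 g(25,25)=1
t=26: g(26,-4)=4601610 g(26,-2)=8095425 g(26,0)=9742800 g(26,2)=9427470 g(26,4)=7660380 g(26,6)=5296785 g(26,8)=3121950 g(26,10)=1561950 g(26,12)=657774 g(26,14)=230229 g(26,16)=65780 g(26,18)=14950 g(26,20)=2600 g(26,22)=325 g(26,24)=26 g(26,26)=1
t=27: g(27,-5)=4601610 g(27,-3)=12697035 g(27,-1)=17838225 g(27,1)=19170270 g(27,3)=17087850 g(27,5)=12957165 g(27,7)=8418735 g(27,9)=4683900 g(27,11)=2219724 g(27,13)=888003 g(27,15)=296009 g(27,17)=80730 g(27,19)=17550 g(27,21)=2925 g(27,23)=351 g(27,25)=27 g(27,27)=1
t=28: g(28,-4)=17298645 g(28,-2)=30535260 g(28,0)=37008495 g(28,2)=36258120 g(28,4)=30045015 g(28,6)=21375900 g(28,8)=13102635 g(28,10)=6903624 g(28,12)=3107727 g(28,14)=1184012 g(28,16)=376739 g(28,18)=98280 g(28,20)=20475 g(28,22)=3276 g(28,24)=378 g(28,26)=28 g(28,28)=1
t=29: g(29,-5)=17298645 g(29,-3)=47833905 g(29,-1)=67543755 g(29,1)=73266615 g(29,3)=66303135 g(29,5)=51420915 g(29,7)=34478535 g(29,9)=20006259 g(29,11)=10011351 g(29,13)=4291739 g(29,15)=1560751 g(29,17)=475019 g(29,19)=118755 g(29,21)=23751 g(29,23)=3654 g(29,25)=406 g(29,27)=29 g(29,29)=1
t=30: g(30,-4)=65132550 g(30,-2)=115377660 g(30,0)=140810370 g(30,2)=139569750 g(30,4)=117724050 g(30,6)=85899450 g(30,8)=54484794 g(30,10)=30017610 g(30,12)=14303090 g(30,14)=5852490 g(30,16)=2035770 g(30,18)=593774 g(30,20)=142506 g(30,22)=27405 g(30,24)=4060 g(30,26)=435 g(30,28)=30 g(30,30)=1
Paths never hitting -6: Σ_s g(30,s) = 771975795
Paths hitting -6: 2^30 - 771975795 = 301766029
P = 301766029/1073741824 = 301766029/1073741824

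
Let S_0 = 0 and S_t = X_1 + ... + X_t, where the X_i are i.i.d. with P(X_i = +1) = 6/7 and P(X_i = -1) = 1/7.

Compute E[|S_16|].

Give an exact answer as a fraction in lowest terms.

S_16 takes values m ≡ 0 (mod 2) with |m| ≤ 16; P(S_16=m) = C(16,(16+m)/2) · (6/7)^((16+m)/2) · (1/7)^((16-m)/2).
Distribution: P(S=-16)=1/33232930569601, P(S=-14)=96/33232930569601, P(S=-12)=4320/33232930569601, P(S=-10)=17280/4747561509943, P(S=-8)=336960/4747561509943, P(S=-6)=4852224/4747561509943, P(S=-4)=53374464/4747561509943, P(S=-2)=3202467840/33232930569601, P(S=0)=21616657920/33232930569601, P(S=2)=115288842240/33232930569601, P(S=4)=69173305344/4747561509943, P(S=6)=226385362944/4747561509943, P(S=8)=565963407360/4747561509943, P(S=10)=1044855521280/4747561509943, P(S=12)=9403699691520/33232930569601, P(S=14)=7522959753216/33232930569601, P(S=16)=2821109907456/33232930569601
E[|S_16|] = Σ_m |m|·P(S_16=m) = 379821167488720/33232930569601

Answer: 379821167488720/33232930569601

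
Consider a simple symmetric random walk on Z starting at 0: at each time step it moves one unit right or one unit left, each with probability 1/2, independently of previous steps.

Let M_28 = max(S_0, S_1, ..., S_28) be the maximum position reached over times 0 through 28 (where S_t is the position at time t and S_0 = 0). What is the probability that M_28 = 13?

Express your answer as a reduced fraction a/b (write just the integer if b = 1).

Let M_28 = max(S_0,...,S_28). Use the reflection principle: for j ≥ 1, #{paths with M_28 ≥ j} = #{S_28 ≥ j} + #{S_28 ≥ j+1}.
By reflection, #{M_28 ≥ 13} = #{S_28 ≥ 13} + #{S_28 ≥ 14} = 1683218 + 1683218 = 3366436.
#{M_28 ≥ 14} = #{S_28 ≥ 14} + #{S_28 ≥ 15} = 1683218 + 499178 = 2182396.
#{M_28 = 13} = 3366436 - 2182396 = 1184040.
P(M_28 = 13) = 1184040/268435456 = 148005/33554432

Answer: 148005/33554432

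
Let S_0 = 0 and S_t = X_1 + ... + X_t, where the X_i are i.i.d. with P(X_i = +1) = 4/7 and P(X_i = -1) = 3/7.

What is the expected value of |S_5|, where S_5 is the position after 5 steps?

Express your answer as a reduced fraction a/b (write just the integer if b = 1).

Answer: 4685/2401

Derivation:
S_5 takes values m ≡ 1 (mod 2) with |m| ≤ 5; P(S_5=m) = C(5,(5+m)/2) · (4/7)^((5+m)/2) · (3/7)^((5-m)/2).
Distribution: P(S=-5)=243/16807, P(S=-3)=1620/16807, P(S=-1)=4320/16807, P(S=1)=5760/16807, P(S=3)=3840/16807, P(S=5)=1024/16807
E[|S_5|] = Σ_m |m|·P(S_5=m) = 4685/2401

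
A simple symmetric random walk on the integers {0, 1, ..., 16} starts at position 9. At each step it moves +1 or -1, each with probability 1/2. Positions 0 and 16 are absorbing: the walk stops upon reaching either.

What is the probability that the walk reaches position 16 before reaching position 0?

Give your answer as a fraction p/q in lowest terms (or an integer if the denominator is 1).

Answer: 9/16

Derivation:
Symmetric walk (p = 1/2): the harmonic-function argument gives P(hit 16 before 0 | start at 9) = a/N.
P = 9/16 = 9/16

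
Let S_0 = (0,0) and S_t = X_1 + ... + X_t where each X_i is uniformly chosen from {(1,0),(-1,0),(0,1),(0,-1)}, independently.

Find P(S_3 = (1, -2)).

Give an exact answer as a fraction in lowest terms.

Answer: 3/64

Derivation:
Let h be the number of horizontal steps (so 3-h are vertical). To end at (1,-2) need (h+1)/2 right-steps and ((3-h)-2)/2 up-steps.
Sum over h with 1 ≤ h ≤ 1, h ≡ 1 (mod 2), 3-h ≡ 0 (mod 2):
h=1: C(3,1)·C(1,1)·C(2,0) = 3·1·1 = 3
Total favorable: 3
Total paths: 4^3 = 64
P = 3/64 = 3/64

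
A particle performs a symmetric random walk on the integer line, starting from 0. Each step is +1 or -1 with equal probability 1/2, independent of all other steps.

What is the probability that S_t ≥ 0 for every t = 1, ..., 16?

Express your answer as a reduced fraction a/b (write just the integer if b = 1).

Let f(t,s) = #length-t paths at position s with S_1..S_t all ≥ 0.
f(t,s) = f(t-1,s-1) + f(t-1,s+1) for s ≥ 0; f(t,s) = 0 for s < 0.
t=0: f(0,0)=1
t=1: f(1,1)=1
t=2: f(2,0)=1 f(2,2)=1
t=3: f(3,1)=2 f(3,3)=1
t=4: f(4,0)=2 f(4,2)=3 f(4,4)=1
t=5: f(5,1)=5 f(5,3)=4 f(5,5)=1
t=6: f(6,0)=5 f(6,2)=9 f(6,4)=5 f(6,6)=1
t=7: f(7,1)=14 f(7,3)=14 f(7,5)=6 f(7,7)=1
t=8: f(8,0)=14 f(8,2)=28 f(8,4)=20 f(8,6)=7 f(8,8)=1
t=9: f(9,1)=42 f(9,3)=48 f(9,5)=27 f(9,7)=8 f(9,9)=1
t=10: f(10,0)=42 f(10,2)=90 f(10,4)=75 f(10,6)=35 f(10,8)=9 f(10,10)=1
t=11: f(11,1)=132 f(11,3)=165 f(11,5)=110 f(11,7)=44 f(11,9)=10 f(11,11)=1
t=12: f(12,0)=132 f(12,2)=297 f(12,4)=275 f(12,6)=154 f(12,8)=54 f(12,10)=11 f(12,12)=1
t=13: f(13,1)=429 f(13,3)=572 f(13,5)=429 f(13,7)=208 f(13,9)=65 f(13,11)=12 f(13,13)=1
t=14: f(14,0)=429 f(14,2)=1001 f(14,4)=1001 f(14,6)=637 f(14,8)=273 f(14,10)=77 f(14,12)=13 f(14,14)=1
t=15: f(15,1)=1430 f(15,3)=2002 f(15,5)=1638 f(15,7)=910 f(15,9)=350 f(15,11)=90 f(15,13)=14 f(15,15)=1
t=16: f(16,0)=1430 f(16,2)=3432 f(16,4)=3640 f(16,6)=2548 f(16,8)=1260 f(16,10)=440 f(16,12)=104 f(16,14)=15 f(16,16)=1
Σ_s f(16,s) = 12870
P = 12870/65536 = 6435/32768

Answer: 6435/32768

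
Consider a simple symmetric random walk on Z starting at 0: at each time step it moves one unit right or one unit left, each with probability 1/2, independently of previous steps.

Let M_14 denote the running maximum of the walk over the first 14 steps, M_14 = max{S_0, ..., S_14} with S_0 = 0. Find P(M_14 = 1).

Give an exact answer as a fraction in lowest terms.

Let M_14 = max(S_0,...,S_14). Use the reflection principle: for j ≥ 1, #{paths with M_14 ≥ j} = #{S_14 ≥ j} + #{S_14 ≥ j+1}.
By reflection, #{M_14 ≥ 1} = #{S_14 ≥ 1} + #{S_14 ≥ 2} = 6476 + 6476 = 12952.
#{M_14 ≥ 2} = #{S_14 ≥ 2} + #{S_14 ≥ 3} = 6476 + 3473 = 9949.
#{M_14 = 1} = 12952 - 9949 = 3003.
P(M_14 = 1) = 3003/16384 = 3003/16384

Answer: 3003/16384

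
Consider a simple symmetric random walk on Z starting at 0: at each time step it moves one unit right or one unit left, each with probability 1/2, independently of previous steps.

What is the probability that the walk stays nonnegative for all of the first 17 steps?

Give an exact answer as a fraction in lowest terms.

Let f(t,s) = #length-t paths at position s with S_1..S_t all ≥ 0.
f(t,s) = f(t-1,s-1) + f(t-1,s+1) for s ≥ 0; f(t,s) = 0 for s < 0.
t=0: f(0,0)=1
t=1: f(1,1)=1
t=2: f(2,0)=1 f(2,2)=1
t=3: f(3,1)=2 f(3,3)=1
t=4: f(4,0)=2 f(4,2)=3 f(4,4)=1
t=5: f(5,1)=5 f(5,3)=4 f(5,5)=1
t=6: f(6,0)=5 f(6,2)=9 f(6,4)=5 f(6,6)=1
t=7: f(7,1)=14 f(7,3)=14 f(7,5)=6 f(7,7)=1
t=8: f(8,0)=14 f(8,2)=28 f(8,4)=20 f(8,6)=7 f(8,8)=1
t=9: f(9,1)=42 f(9,3)=48 f(9,5)=27 f(9,7)=8 f(9,9)=1
t=10: f(10,0)=42 f(10,2)=90 f(10,4)=75 f(10,6)=35 f(10,8)=9 f(10,10)=1
t=11: f(11,1)=132 f(11,3)=165 f(11,5)=110 f(11,7)=44 f(11,9)=10 f(11,11)=1
t=12: f(12,0)=132 f(12,2)=297 f(12,4)=275 f(12,6)=154 f(12,8)=54 f(12,10)=11 f(12,12)=1
t=13: f(13,1)=429 f(13,3)=572 f(13,5)=429 f(13,7)=208 f(13,9)=65 f(13,11)=12 f(13,13)=1
t=14: f(14,0)=429 f(14,2)=1001 f(14,4)=1001 f(14,6)=637 f(14,8)=273 f(14,10)=77 f(14,12)=13 f(14,14)=1
t=15: f(15,1)=1430 f(15,3)=2002 f(15,5)=1638 f(15,7)=910 f(15,9)=350 f(15,11)=90 f(15,13)=14 f(15,15)=1
t=16: f(16,0)=1430 f(16,2)=3432 f(16,4)=3640 f(16,6)=2548 f(16,8)=1260 f(16,10)=440 f(16,12)=104 f(16,14)=15 f(16,16)=1
t=17: f(17,1)=4862 f(17,3)=7072 f(17,5)=6188 f(17,7)=3808 f(17,9)=1700 f(17,11)=544 f(17,13)=119 f(17,15)=16 f(17,17)=1
Σ_s f(17,s) = 24310
P = 24310/131072 = 12155/65536

Answer: 12155/65536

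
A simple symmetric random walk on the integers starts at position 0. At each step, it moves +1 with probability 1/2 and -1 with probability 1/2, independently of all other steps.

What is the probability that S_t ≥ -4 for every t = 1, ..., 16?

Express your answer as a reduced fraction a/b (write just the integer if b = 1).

Let f(t,s) = #length-t paths at position s with S_1..S_t all ≥ -4.
f(t,s) = f(t-1,s-1) + f(t-1,s+1) for s ≥ -4; f(t,s) = 0 for s < -4.
t=0: f(0,0)=1
t=1: f(1,-1)=1 f(1,1)=1
t=2: f(2,-2)=1 f(2,0)=2 f(2,2)=1
t=3: f(3,-3)=1 f(3,-1)=3 f(3,1)=3 f(3,3)=1
t=4: f(4,-4)=1 f(4,-2)=4 f(4,0)=6 f(4,2)=4 f(4,4)=1
t=5: f(5,-3)=5 f(5,-1)=10 f(5,1)=10 f(5,3)=5 f(5,5)=1
t=6: f(6,-4)=5 f(6,-2)=15 f(6,0)=20 f(6,2)=15 f(6,4)=6 f(6,6)=1
t=7: f(7,-3)=20 f(7,-1)=35 f(7,1)=35 f(7,3)=21 f(7,5)=7 f(7,7)=1
t=8: f(8,-4)=20 f(8,-2)=55 f(8,0)=70 f(8,2)=56 f(8,4)=28 f(8,6)=8 f(8,8)=1
t=9: f(9,-3)=75 f(9,-1)=125 f(9,1)=126 f(9,3)=84 f(9,5)=36 f(9,7)=9 f(9,9)=1
t=10: f(10,-4)=75 f(10,-2)=200 f(10,0)=251 f(10,2)=210 f(10,4)=120 f(10,6)=45 f(10,8)=10 f(10,10)=1
t=11: f(11,-3)=275 f(11,-1)=451 f(11,1)=461 f(11,3)=330 f(11,5)=165 f(11,7)=55 f(11,9)=11 f(11,11)=1
t=12: f(12,-4)=275 f(12,-2)=726 f(12,0)=912 f(12,2)=791 f(12,4)=495 f(12,6)=220 f(12,8)=66 f(12,10)=12 f(12,12)=1
t=13: f(13,-3)=1001 f(13,-1)=1638 f(13,1)=1703 f(13,3)=1286 f(13,5)=715 f(13,7)=286 f(13,9)=78 f(13,11)=13 f(13,13)=1
t=14: f(14,-4)=1001 f(14,-2)=2639 f(14,0)=3341 f(14,2)=2989 f(14,4)=2001 f(14,6)=1001 f(14,8)=364 f(14,10)=91 f(14,12)=14 f(14,14)=1
t=15: f(15,-3)=3640 f(15,-1)=5980 f(15,1)=6330 f(15,3)=4990 f(15,5)=3002 f(15,7)=1365 f(15,9)=455 f(15,11)=105 f(15,13)=15 f(15,15)=1
t=16: f(16,-4)=3640 f(16,-2)=9620 f(16,0)=12310 f(16,2)=11320 f(16,4)=7992 f(16,6)=4367 f(16,8)=1820 f(16,10)=560 f(16,12)=120 f(16,14)=16 f(16,16)=1
Σ_s f(16,s) = 51766
P = 51766/65536 = 25883/32768

Answer: 25883/32768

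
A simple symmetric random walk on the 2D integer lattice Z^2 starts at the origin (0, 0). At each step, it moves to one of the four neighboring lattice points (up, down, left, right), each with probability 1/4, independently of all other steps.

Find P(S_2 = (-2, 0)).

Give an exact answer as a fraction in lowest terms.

Let h be the number of horizontal steps (so 2-h are vertical). To end at (-2,0) need (h-2)/2 right-steps and ((2-h)+0)/2 up-steps.
Sum over h with 2 ≤ h ≤ 2, h ≡ 0 (mod 2), 2-h ≡ 0 (mod 2):
h=2: C(2,2)·C(2,0)·C(0,0) = 1·1·1 = 1
Total favorable: 1
Total paths: 4^2 = 16
P = 1/16 = 1/16

Answer: 1/16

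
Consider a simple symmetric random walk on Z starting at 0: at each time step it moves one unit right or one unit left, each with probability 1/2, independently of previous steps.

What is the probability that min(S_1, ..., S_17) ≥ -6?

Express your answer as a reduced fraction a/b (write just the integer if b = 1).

Let f(t,s) = #length-t paths at position s with S_1..S_t all ≥ -6.
f(t,s) = f(t-1,s-1) + f(t-1,s+1) for s ≥ -6; f(t,s) = 0 for s < -6.
t=0: f(0,0)=1
t=1: f(1,-1)=1 f(1,1)=1
t=2: f(2,-2)=1 f(2,0)=2 f(2,2)=1
t=3: f(3,-3)=1 f(3,-1)=3 f(3,1)=3 f(3,3)=1
t=4: f(4,-4)=1 f(4,-2)=4 f(4,0)=6 f(4,2)=4 f(4,4)=1
t=5: f(5,-5)=1 f(5,-3)=5 f(5,-1)=10 f(5,1)=10 f(5,3)=5 f(5,5)=1
t=6: f(6,-6)=1 f(6,-4)=6 f(6,-2)=15 f(6,0)=20 f(6,2)=15 f(6,4)=6 f(6,6)=1
t=7: f(7,-5)=7 f(7,-3)=21 f(7,-1)=35 f(7,1)=35 f(7,3)=21 f(7,5)=7 f(7,7)=1
t=8: f(8,-6)=7 f(8,-4)=28 f(8,-2)=56 f(8,0)=70 f(8,2)=56 f(8,4)=28 f(8,6)=8 f(8,8)=1
t=9: f(9,-5)=35 f(9,-3)=84 f(9,-1)=126 f(9,1)=126 f(9,3)=84 f(9,5)=36 f(9,7)=9 f(9,9)=1
t=10: f(10,-6)=35 f(10,-4)=119 f(10,-2)=210 f(10,0)=252 f(10,2)=210 f(10,4)=120 f(10,6)=45 f(10,8)=10 f(10,10)=1
t=11: f(11,-5)=154 f(11,-3)=329 f(11,-1)=462 f(11,1)=462 f(11,3)=330 f(11,5)=165 f(11,7)=55 f(11,9)=11 f(11,11)=1
t=12: f(12,-6)=154 f(12,-4)=483 f(12,-2)=791 f(12,0)=924 f(12,2)=792 f(12,4)=495 f(12,6)=220 f(12,8)=66 f(12,10)=12 f(12,12)=1
t=13: f(13,-5)=637 f(13,-3)=1274 f(13,-1)=1715 f(13,1)=1716 f(13,3)=1287 f(13,5)=715 f(13,7)=286 f(13,9)=78 f(13,11)=13 f(13,13)=1
t=14: f(14,-6)=637 f(14,-4)=1911 f(14,-2)=2989 f(14,0)=3431 f(14,2)=3003 f(14,4)=2002 f(14,6)=1001 f(14,8)=364 f(14,10)=91 f(14,12)=14 f(14,14)=1
t=15: f(15,-5)=2548 f(15,-3)=4900 f(15,-1)=6420 f(15,1)=6434 f(15,3)=5005 f(15,5)=3003 f(15,7)=1365 f(15,9)=455 f(15,11)=105 f(15,13)=15 f(15,15)=1
t=16: f(16,-6)=2548 f(16,-4)=7448 f(16,-2)=11320 f(16,0)=12854 f(16,2)=11439 f(16,4)=8008 f(16,6)=4368 f(16,8)=1820 f(16,10)=560 f(16,12)=120 f(16,14)=16 f(16,16)=1
t=17: f(17,-5)=9996 f(17,-3)=18768 f(17,-1)=24174 f(17,1)=24293 f(17,3)=19447 f(17,5)=12376 f(17,7)=6188 f(17,9)=2380 f(17,11)=680 f(17,13)=136 f(17,15)=17 f(17,17)=1
Σ_s f(17,s) = 118456
P = 118456/131072 = 14807/16384

Answer: 14807/16384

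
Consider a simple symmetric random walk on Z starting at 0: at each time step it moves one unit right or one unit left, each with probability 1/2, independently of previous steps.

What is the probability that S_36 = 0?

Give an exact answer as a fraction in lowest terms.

Answer: 2268783825/17179869184

Derivation:
To return to 0 after 36 steps: need exactly 18 steps of +1 and 18 of -1.
Favorable paths: C(36,18) = 9075135300
Total paths: 2^36 = 68719476736
P = 9075135300/68719476736 = 2268783825/17179869184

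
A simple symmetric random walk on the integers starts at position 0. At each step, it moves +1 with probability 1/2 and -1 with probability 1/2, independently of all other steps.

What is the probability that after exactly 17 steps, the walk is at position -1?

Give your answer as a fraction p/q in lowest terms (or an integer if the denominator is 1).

Answer: 12155/65536

Derivation:
To reach position -1 after 17 steps: need 8 steps of +1 and 9 of -1.
Favorable paths: C(17,8) = 24310
Total paths: 2^17 = 131072
P = 24310/131072 = 12155/65536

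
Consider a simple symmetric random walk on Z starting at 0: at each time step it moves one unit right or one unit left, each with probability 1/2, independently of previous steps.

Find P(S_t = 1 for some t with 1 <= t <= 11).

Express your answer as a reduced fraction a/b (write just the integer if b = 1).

Count via complement. Let g(t,s) = #length-t paths at position s with S_1..S_t all ≠ 1.
g(t,s) = g(t-1,s-1) + g(t-1,s+1) for s ≠ 1; g(t,1) = 0.
t=0: g(0,0)=1
t=1: g(1,-1)=1
t=2: g(2,-2)=1 g(2,0)=1
t=3: g(3,-3)=1 g(3,-1)=2
t=4: g(4,-4)=1 g(4,-2)=3 g(4,0)=2
t=5: g(5,-5)=1 g(5,-3)=4 g(5,-1)=5
t=6: g(6,-6)=1 g(6,-4)=5 g(6,-2)=9 g(6,0)=5
t=7: g(7,-7)=1 g(7,-5)=6 g(7,-3)=14 g(7,-1)=14
t=8: g(8,-8)=1 g(8,-6)=7 g(8,-4)=20 g(8,-2)=28 g(8,0)=14
t=9: g(9,-9)=1 g(9,-7)=8 g(9,-5)=27 g(9,-3)=48 g(9,-1)=42
t=10: g(10,-10)=1 g(10,-8)=9 g(10,-6)=35 g(10,-4)=75 g(10,-2)=90 g(10,0)=42
t=11: g(11,-11)=1 g(11,-9)=10 g(11,-7)=44 g(11,-5)=110 g(11,-3)=165 g(11,-1)=132
Paths never hitting 1: Σ_s g(11,s) = 462
Paths hitting 1: 2^11 - 462 = 1586
P = 1586/2048 = 793/1024

Answer: 793/1024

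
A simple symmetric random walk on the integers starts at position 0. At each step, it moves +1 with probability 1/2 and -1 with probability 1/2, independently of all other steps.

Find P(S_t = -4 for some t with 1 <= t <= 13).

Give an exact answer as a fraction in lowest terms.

Answer: 1093/4096

Derivation:
Count via complement. Let g(t,s) = #length-t paths at position s with S_1..S_t all ≠ -4.
g(t,s) = g(t-1,s-1) + g(t-1,s+1) for s ≠ -4; g(t,-4) = 0.
t=0: g(0,0)=1
t=1: g(1,-1)=1 g(1,1)=1
t=2: g(2,-2)=1 g(2,0)=2 g(2,2)=1
t=3: g(3,-3)=1 g(3,-1)=3 g(3,1)=3 g(3,3)=1
t=4: g(4,-2)=4 g(4,0)=6 g(4,2)=4 g(4,4)=1
t=5: g(5,-3)=4 g(5,-1)=10 g(5,1)=10 g(5,3)=5 g(5,5)=1
t=6: g(6,-2)=14 g(6,0)=20 g(6,2)=15 g(6,4)=6 g(6,6)=1
t=7: g(7,-3)=14 g(7,-1)=34 g(7,1)=35 g(7,3)=21 g(7,5)=7 g(7,7)=1
t=8: g(8,-2)=48 g(8,0)=69 g(8,2)=56 g(8,4)=28 g(8,6)=8 g(8,8)=1
t=9: g(9,-3)=48 g(9,-1)=117 g(9,1)=125 g(9,3)=84 g(9,5)=36 g(9,7)=9 g(9,9)=1
t=10: g(10,-2)=165 g(10,0)=242 g(10,2)=209 g(10,4)=120 g(10,6)=45 g(10,8)=10 g(10,10)=1
t=11: g(11,-3)=165 g(11,-1)=407 g(11,1)=451 g(11,3)=329 g(11,5)=165 g(11,7)=55 g(11,9)=11 g(11,11)=1
t=12: g(12,-2)=572 g(12,0)=858 g(12,2)=780 g(12,4)=494 g(12,6)=220 g(12,8)=66 g(12,10)=12 g(12,12)=1
t=13: g(13,-3)=572 g(13,-1)=1430 g(13,1)=1638 g(13,3)=1274 g(13,5)=714 g(13,7)=286 g(13,9)=78 g(13,11)=13 g(13,13)=1
Paths never hitting -4: Σ_s g(13,s) = 6006
Paths hitting -4: 2^13 - 6006 = 2186
P = 2186/8192 = 1093/4096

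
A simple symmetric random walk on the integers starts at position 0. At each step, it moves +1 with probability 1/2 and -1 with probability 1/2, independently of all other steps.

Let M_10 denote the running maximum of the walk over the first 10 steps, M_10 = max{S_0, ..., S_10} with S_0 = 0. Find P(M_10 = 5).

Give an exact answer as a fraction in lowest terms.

Let M_10 = max(S_0,...,S_10). Use the reflection principle: for j ≥ 1, #{paths with M_10 ≥ j} = #{S_10 ≥ j} + #{S_10 ≥ j+1}.
By reflection, #{M_10 ≥ 5} = #{S_10 ≥ 5} + #{S_10 ≥ 6} = 56 + 56 = 112.
#{M_10 ≥ 6} = #{S_10 ≥ 6} + #{S_10 ≥ 7} = 56 + 11 = 67.
#{M_10 = 5} = 112 - 67 = 45.
P(M_10 = 5) = 45/1024 = 45/1024

Answer: 45/1024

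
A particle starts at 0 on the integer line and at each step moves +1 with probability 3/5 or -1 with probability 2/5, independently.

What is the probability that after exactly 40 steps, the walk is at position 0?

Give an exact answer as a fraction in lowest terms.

To be at 0 after 40 steps: need exactly 20 steps of +1 and 20 of -1.
Number of such sequences: C(40,20) = 137846528820
Each has probability (3/5)^20 · (2/5)^20 = 3656158440062976/9094947017729282379150390625
P = 137846528820 · 3656158440062976/9094947017729282379150390625 = 100797749955725452759793664/1818989403545856475830078125

Answer: 100797749955725452759793664/1818989403545856475830078125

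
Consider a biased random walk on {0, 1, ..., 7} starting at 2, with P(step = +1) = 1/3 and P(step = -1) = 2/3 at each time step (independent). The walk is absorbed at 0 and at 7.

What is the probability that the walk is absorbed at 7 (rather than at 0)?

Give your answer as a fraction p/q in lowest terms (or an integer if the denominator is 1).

Answer: 3/127

Derivation:
Biased walk: p = 1/3, q = 2/3, r = q/p = 2
Gambler's ruin: P(hit 7 before 0 | start at 2) = (1 - r^a)/(1 - r^N)
r^2 = 4; r^7 = 128
P = (1 - 4) / (1 - 128) = -3 / -127 = 3/127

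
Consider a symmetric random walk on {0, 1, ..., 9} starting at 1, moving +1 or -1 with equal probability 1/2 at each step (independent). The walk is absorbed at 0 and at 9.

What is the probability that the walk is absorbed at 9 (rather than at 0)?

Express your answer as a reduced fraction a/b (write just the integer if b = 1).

Symmetric walk (p = 1/2): the harmonic-function argument gives P(hit 9 before 0 | start at 1) = a/N.
P = 1/9 = 1/9

Answer: 1/9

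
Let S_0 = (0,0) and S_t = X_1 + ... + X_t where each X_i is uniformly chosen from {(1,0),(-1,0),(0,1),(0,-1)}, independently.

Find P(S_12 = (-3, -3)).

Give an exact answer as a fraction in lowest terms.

Let h be the number of horizontal steps (so 12-h are vertical). To end at (-3,-3) need (h-3)/2 right-steps and ((12-h)-3)/2 up-steps.
Sum over h with 3 ≤ h ≤ 9, h ≡ 1 (mod 2), 12-h ≡ 1 (mod 2):
h=3: C(12,3)·C(3,0)·C(9,3) = 220·1·84 = 18480
h=5: C(12,5)·C(5,1)·C(7,2) = 792·5·21 = 83160
h=7: C(12,7)·C(7,2)·C(5,1) = 792·21·5 = 83160
h=9: C(12,9)·C(9,3)·C(3,0) = 220·84·1 = 18480
Total favorable: 203280
Total paths: 4^12 = 16777216
P = 203280/16777216 = 12705/1048576

Answer: 12705/1048576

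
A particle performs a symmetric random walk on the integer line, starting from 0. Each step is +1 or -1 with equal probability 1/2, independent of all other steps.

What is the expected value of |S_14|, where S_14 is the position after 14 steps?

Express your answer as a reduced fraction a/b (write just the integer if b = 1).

Answer: 3003/1024

Derivation:
S_14 takes values m ≡ 0 (mod 2) with |m| ≤ 14; P(S_14=m) = C(14,(14+m)/2)/2^14.
Total paths: 2^14 = 16384
Distribution: P(S=-14)=1/16384, P(S=-12)=14/16384, P(S=-10)=91/16384, P(S=-8)=364/16384, P(S=-6)=1001/16384, P(S=-4)=2002/16384, P(S=-2)=3003/16384, P(S=0)=3432/16384, P(S=2)=3003/16384, P(S=4)=2002/16384, P(S=6)=1001/16384, P(S=8)=364/16384, P(S=10)=91/16384, P(S=12)=14/16384, P(S=14)=1/16384
E[|S_14|] = Σ_m |m|·P(S_14=m) = 48048/16384 = 3003/1024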